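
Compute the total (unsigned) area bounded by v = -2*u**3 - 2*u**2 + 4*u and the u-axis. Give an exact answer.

37/6

The curve meets the u-axis where -2*u**3 - 2*u**2 + 4*u = 0, i.e. -2*u*(u - 1)*(u + 2) = 0, at u = -2, 0, 1.
On [-2, 0] the curve lies below the axis; ∫[-2,0] (-2*u**3 - 2*u**2 + 4*u) du = -16/3, giving area 16/3.
On [0, 1] the curve lies above the axis; ∫[0,1] (-2*u**3 - 2*u**2 + 4*u) du = 5/6, giving area 5/6.
Total area = 16/3 + 5/6 = 37/6.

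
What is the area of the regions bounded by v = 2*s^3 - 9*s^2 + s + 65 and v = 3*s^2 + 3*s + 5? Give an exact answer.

407/2

Set the curves equal: 2*s^3 - 9*s^2 + s + 65 = 3*s^2 + 3*s + 5, so 2*s^3 - 12*s^2 - 2*s + 60 = 0, which factors as 2*(s - 5)*(s - 3)*(s + 2) = 0. The curves meet at s = -2, 3, 5.
On [-2, 3], v = 2*s^3 - 9*s^2 + s + 65 is on top; that piece has area ∫[-2,3] (2*s^3 - 12*s^2 - 2*s + 60) ds = 375/2.
On [3, 5], v = 3*s^2 + 3*s + 5 is on top; that piece has area ∫[3,5] (-(2*s^3 - 12*s^2 - 2*s + 60)) ds = 16.
Total enclosed area = 375/2 + 16 = 407/2.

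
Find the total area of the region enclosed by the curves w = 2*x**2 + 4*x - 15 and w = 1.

72

Set the curves equal: 2*x**2 + 4*x - 15 = 1, so 2*x**2 + 4*x - 16 = 0, which factors as 2*(x - 2)*(x + 4) = 0. The curves meet at x = -4, 2.
On [-4, 2], w = 1 is on top; that piece has area ∫[-4,2] (-(2*x**2 + 4*x - 16)) dx = 72.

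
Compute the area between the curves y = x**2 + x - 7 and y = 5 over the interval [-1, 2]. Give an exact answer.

63/2

On [-1, 2], (x**2 + x - 7) - (5) = x**2 + x - 12 is ≤ 0 throughout, so the area is a single integral of |x**2 + x - 12|.
∫[-1,2] (x**2 + x - 12) dx = -63/2; the area of that piece is 63/2.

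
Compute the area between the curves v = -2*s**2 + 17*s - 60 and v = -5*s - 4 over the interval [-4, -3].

On [-4, -3], (-2*s**2 + 17*s - 60) - (-5*s - 4) = -2*s**2 + 22*s - 56 is ≤ 0 throughout, so the area is a single integral of |-2*s**2 + 22*s - 56|.
∫[-4,-3] (-2*s**2 + 22*s - 56) ds = -473/3; the area of that piece is 473/3.

473/3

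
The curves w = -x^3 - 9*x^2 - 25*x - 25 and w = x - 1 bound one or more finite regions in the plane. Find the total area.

1/2

Set the curves equal: -x^3 - 9*x^2 - 25*x - 25 = x - 1, so -x^3 - 9*x^2 - 26*x - 24 = 0, which factors as -(x + 2)*(x + 3)*(x + 4) = 0. The curves meet at x = -4, -3, -2.
On [-4, -3], w = x - 1 is on top; that piece has area ∫[-4,-3] (-(-x^3 - 9*x^2 - 26*x - 24)) dx = 1/4.
On [-3, -2], w = -x^3 - 9*x^2 - 25*x - 25 is on top; that piece has area ∫[-3,-2] (-x^3 - 9*x^2 - 26*x - 24) dx = 1/4.
Total enclosed area = 1/4 + 1/4 = 1/2.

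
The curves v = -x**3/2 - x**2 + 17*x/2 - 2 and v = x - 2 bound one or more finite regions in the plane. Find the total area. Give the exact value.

863/12

Set the curves equal: -x**3/2 - x**2 + 17*x/2 - 2 = x - 2, so -x**3/2 - x**2 + 15*x/2 = 0, which factors as -x*(x - 3)*(x + 5)/2 = 0. The curves meet at x = -5, 0, 3.
On [-5, 0], v = x - 2 is on top; that piece has area ∫[-5,0] (-(-x**3/2 - x**2 + 15*x/2)) dx = 1375/24.
On [0, 3], v = -x**3/2 - x**2 + 17*x/2 - 2 is on top; that piece has area ∫[0,3] (-x**3/2 - x**2 + 15*x/2) dx = 117/8.
Total enclosed area = 1375/24 + 117/8 = 863/12.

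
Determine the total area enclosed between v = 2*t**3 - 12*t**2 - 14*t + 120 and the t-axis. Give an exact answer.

The curve meets the t-axis where 2*t**3 - 12*t**2 - 14*t + 120 = 0, i.e. 2*(t - 5)*(t - 4)*(t + 3) = 0, at t = -3, 4, 5.
On [-3, 4] the curve lies above the axis; ∫[-3,4] (2*t**3 - 12*t**2 - 14*t + 120) dt = 1029/2, giving area 1029/2.
On [4, 5] the curve lies below the axis; ∫[4,5] (2*t**3 - 12*t**2 - 14*t + 120) dt = -5/2, giving area 5/2.
Total area = 1029/2 + 5/2 = 517.

517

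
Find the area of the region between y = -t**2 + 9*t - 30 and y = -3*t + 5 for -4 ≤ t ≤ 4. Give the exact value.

On [-4, 4], (-t**2 + 9*t - 30) - (-3*t + 5) = -t**2 + 12*t - 35 is ≤ 0 throughout, so the area is a single integral of |-t**2 + 12*t - 35|.
∫[-4,4] (-t**2 + 12*t - 35) dt = -968/3; the area of that piece is 968/3.

968/3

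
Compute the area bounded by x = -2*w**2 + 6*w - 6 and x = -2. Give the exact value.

Both boundary curves give x as a function of w, so integrate with respect to w. Setting them equal: -2*w**2 + 6*w - 4 = 0, i.e. -2*(w - 2)*(w - 1) = 0, so they meet at w = 1, 2.
For w in [1, 2], x = -2*w**2 + 6*w - 6 is on the right; area = ∫[1,2] (-2*w**2 + 6*w - 4) dw = 1/3.

1/3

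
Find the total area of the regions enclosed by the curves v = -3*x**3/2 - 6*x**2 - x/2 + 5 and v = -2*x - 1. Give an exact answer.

253/8

Set the curves equal: -3*x**3/2 - 6*x**2 - x/2 + 5 = -2*x - 1, so -3*x**3/2 - 6*x**2 + 3*x/2 + 6 = 0, which factors as -3*(x - 1)*(x + 1)*(x + 4)/2 = 0. The curves meet at x = -4, -1, 1.
On [-4, -1], v = -2*x - 1 is on top; that piece has area ∫[-4,-1] (-(-3*x**3/2 - 6*x**2 + 3*x/2 + 6)) dx = 189/8.
On [-1, 1], v = -3*x**3/2 - 6*x**2 - x/2 + 5 is on top; that piece has area ∫[-1,1] (-3*x**3/2 - 6*x**2 + 3*x/2 + 6) dx = 8.
Total enclosed area = 189/8 + 8 = 253/8.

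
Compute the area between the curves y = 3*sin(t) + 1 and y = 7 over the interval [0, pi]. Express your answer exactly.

On [0, pi], (3*sin(t) + 1) - (7) = 3*sin(t) - 6 is ≤ 0 throughout, so the area is a single integral of |3*sin(t) - 6|.
∫[0,pi] (3*sin(t) - 6) dt = 6 - 6*pi; the area of that piece is -6 + 6*pi.

-6 + 6*pi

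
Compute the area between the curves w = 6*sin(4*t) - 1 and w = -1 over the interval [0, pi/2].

6

The difference (6*sin(4*t) - 1) - (-1) = 6*sin(4*t) changes sign at t = pi/4 inside [0, pi/2], so split the integral there.
∫[0,pi/4] (6*sin(4*t)) dt = 3.
∫[pi/4,pi/2] (6*sin(4*t)) dt = -3; the area of that piece is 3.
Total area = 3 + 3 = 6.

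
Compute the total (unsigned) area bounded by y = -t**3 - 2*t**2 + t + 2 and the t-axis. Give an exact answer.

37/12

The curve meets the t-axis where -t**3 - 2*t**2 + t + 2 = 0, i.e. -(t - 1)*(t + 1)*(t + 2) = 0, at t = -2, -1, 1.
On [-2, -1] the curve lies below the axis; ∫[-2,-1] (-t**3 - 2*t**2 + t + 2) dt = -5/12, giving area 5/12.
On [-1, 1] the curve lies above the axis; ∫[-1,1] (-t**3 - 2*t**2 + t + 2) dt = 8/3, giving area 8/3.
Total area = 5/12 + 8/3 = 37/12.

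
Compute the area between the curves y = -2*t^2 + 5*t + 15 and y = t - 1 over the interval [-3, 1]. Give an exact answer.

128/3

The difference (-2*t^2 + 5*t + 15) - (t - 1) = -2*t^2 + 4*t + 16 changes sign at t = -2 inside [-3, 1], so split the integral there.
∫[-3,-2] (-2*t^2 + 4*t + 16) dt = -20/3; the area of that piece is 20/3.
∫[-2,1] (-2*t^2 + 4*t + 16) dt = 36.
Total area = 20/3 + 36 = 128/3.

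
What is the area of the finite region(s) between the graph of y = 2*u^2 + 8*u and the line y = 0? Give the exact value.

The curve meets the u-axis where 2*u^2 + 8*u = 0, i.e. 2*u*(u + 4) = 0, at u = -4, 0.
On [-4, 0] the curve lies below the axis; ∫[-4,0] (2*u^2 + 8*u) du = -64/3, giving area 64/3.

64/3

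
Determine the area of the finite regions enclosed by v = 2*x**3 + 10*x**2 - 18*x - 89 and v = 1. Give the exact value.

Set the curves equal: 2*x**3 + 10*x**2 - 18*x - 89 = 1, so 2*x**3 + 10*x**2 - 18*x - 90 = 0, which factors as 2*(x - 3)*(x + 3)*(x + 5) = 0. The curves meet at x = -5, -3, 3.
On [-5, -3], v = 2*x**3 + 10*x**2 - 18*x - 89 is on top; that piece has area ∫[-5,-3] (2*x**3 + 10*x**2 - 18*x - 90) dx = 56/3.
On [-3, 3], v = 1 is on top; that piece has area ∫[-3,3] (-(2*x**3 + 10*x**2 - 18*x - 90)) dx = 360.
Total enclosed area = 56/3 + 360 = 1136/3.

1136/3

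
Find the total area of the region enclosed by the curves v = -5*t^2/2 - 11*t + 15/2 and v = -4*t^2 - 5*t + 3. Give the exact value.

Set the curves equal: -5*t^2/2 - 11*t + 15/2 = -4*t^2 - 5*t + 3, so 3*t^2/2 - 6*t + 9/2 = 0, which factors as 3*(t - 3)*(t - 1)/2 = 0. The curves meet at t = 1, 3.
On [1, 3], v = -4*t^2 - 5*t + 3 is on top; that piece has area ∫[1,3] (-(3*t^2/2 - 6*t + 9/2)) dt = 2.

2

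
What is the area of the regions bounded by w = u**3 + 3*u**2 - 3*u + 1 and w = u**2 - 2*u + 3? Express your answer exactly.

Set the curves equal: u**3 + 3*u**2 - 3*u + 1 = u**2 - 2*u + 3, so u**3 + 2*u**2 - u - 2 = 0, which factors as (u - 1)*(u + 1)*(u + 2) = 0. The curves meet at u = -2, -1, 1.
On [-2, -1], w = u**3 + 3*u**2 - 3*u + 1 is on top; that piece has area ∫[-2,-1] (u**3 + 2*u**2 - u - 2) du = 5/12.
On [-1, 1], w = u**2 - 2*u + 3 is on top; that piece has area ∫[-1,1] (-(u**3 + 2*u**2 - u - 2)) du = 8/3.
Total enclosed area = 5/12 + 8/3 = 37/12.

37/12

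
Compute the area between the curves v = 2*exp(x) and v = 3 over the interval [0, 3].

The difference (2*exp(x)) - (3) = 2*exp(x) - 3 changes sign at x = log(3/2) inside [0, 3], so split the integral there.
∫[0,log(3/2)] (2*exp(x) - 3) dx = log(8/27) + 1; the area of that piece is -1 + log(27/8).
∫[log(3/2),3] (2*exp(x) - 3) dx = -12 - 3*log(2) + 3*log(3) + 2*exp(3).
Total area = (-1 + log(27/8)) + (-12 - 3*log(2) + 3*log(3) + 2*exp(3)) = -13 - 6*log(2) + 6*log(3) + 2*exp(3).

-13 - 6*log(2) + 6*log(3) + 2*exp(3)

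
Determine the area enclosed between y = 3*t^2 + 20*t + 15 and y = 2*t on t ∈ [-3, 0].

23

The difference (3*t^2 + 20*t + 15) - (2*t) = 3*t^2 + 18*t + 15 changes sign at t = -1 inside [-3, 0], so split the integral there.
∫[-3,-1] (3*t^2 + 18*t + 15) dt = -16; the area of that piece is 16.
∫[-1,0] (3*t^2 + 18*t + 15) dt = 7.
Total area = 16 + 7 = 23.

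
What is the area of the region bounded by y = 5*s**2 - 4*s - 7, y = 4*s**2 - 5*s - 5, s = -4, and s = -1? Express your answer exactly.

59/6

The difference (5*s**2 - 4*s - 7) - (4*s**2 - 5*s - 5) = s**2 + s - 2 changes sign at s = -2 inside [-4, -1], so split the integral there.
∫[-4,-2] (s**2 + s - 2) ds = 26/3.
∫[-2,-1] (s**2 + s - 2) ds = -7/6; the area of that piece is 7/6.
Total area = 26/3 + 7/6 = 59/6.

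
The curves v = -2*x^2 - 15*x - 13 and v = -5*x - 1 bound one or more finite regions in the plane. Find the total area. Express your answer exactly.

Set the curves equal: -2*x^2 - 15*x - 13 = -5*x - 1, so -2*x^2 - 10*x - 12 = 0, which factors as -2*(x + 2)*(x + 3) = 0. The curves meet at x = -3, -2.
On [-3, -2], v = -2*x^2 - 15*x - 13 is on top; that piece has area ∫[-3,-2] (-2*x^2 - 10*x - 12) dx = 1/3.

1/3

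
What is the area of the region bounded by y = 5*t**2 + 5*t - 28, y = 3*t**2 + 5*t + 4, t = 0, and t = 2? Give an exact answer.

On [0, 2], (5*t**2 + 5*t - 28) - (3*t**2 + 5*t + 4) = 2*t**2 - 32 is ≤ 0 throughout, so the area is a single integral of |2*t**2 - 32|.
∫[0,2] (2*t**2 - 32) dt = -176/3; the area of that piece is 176/3.

176/3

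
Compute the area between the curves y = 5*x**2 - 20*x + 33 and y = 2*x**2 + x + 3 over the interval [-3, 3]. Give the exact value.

The difference (5*x**2 - 20*x + 33) - (2*x**2 + x + 3) = 3*x**2 - 21*x + 30 changes sign at x = 2 inside [-3, 3], so split the integral there.
∫[-3,2] (3*x**2 - 21*x + 30) dx = 475/2.
∫[2,3] (3*x**2 - 21*x + 30) dx = -7/2; the area of that piece is 7/2.
Total area = 475/2 + 7/2 = 241.

241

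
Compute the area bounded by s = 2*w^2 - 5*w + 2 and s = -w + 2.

Both boundary curves give s as a function of w, so integrate with respect to w. Setting them equal: 2*w^2 - 4*w = 0, i.e. 2*w*(w - 2) = 0, so they meet at w = 0, 2.
For w in [0, 2], s = 2*w^2 - 5*w + 2 is on the left; area = ∫[0,2] (-(2*w^2 - 4*w)) dw = 8/3.

8/3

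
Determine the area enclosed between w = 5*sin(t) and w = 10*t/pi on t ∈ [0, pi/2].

On [0, pi/2], (5*sin(t)) - (10*t/pi) = -10*t/pi + 5*sin(t) is ≥ 0 throughout, so the area is a single integral of |-10*t/pi + 5*sin(t)|.
∫[0,pi/2] (-10*t/pi + 5*sin(t)) dt = 5 - 5*pi/4.

5 - 5*pi/4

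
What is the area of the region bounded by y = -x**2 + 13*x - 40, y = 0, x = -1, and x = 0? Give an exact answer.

281/6

On [-1, 0], (-x**2 + 13*x - 40) - (0) = -x**2 + 13*x - 40 is ≤ 0 throughout, so the area is a single integral of |-x**2 + 13*x - 40|.
∫[-1,0] (-x**2 + 13*x - 40) dx = -281/6; the area of that piece is 281/6.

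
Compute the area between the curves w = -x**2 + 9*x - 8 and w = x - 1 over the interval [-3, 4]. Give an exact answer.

The difference (-x**2 + 9*x - 8) - (x - 1) = -x**2 + 8*x - 7 changes sign at x = 1 inside [-3, 4], so split the integral there.
∫[-3,1] (-x**2 + 8*x - 7) dx = -208/3; the area of that piece is 208/3.
∫[1,4] (-x**2 + 8*x - 7) dx = 18.
Total area = 208/3 + 18 = 262/3.

262/3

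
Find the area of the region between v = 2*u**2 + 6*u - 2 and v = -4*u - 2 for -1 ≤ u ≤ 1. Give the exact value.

10

The difference (2*u**2 + 6*u - 2) - (-4*u - 2) = 2*u**2 + 10*u changes sign at u = 0 inside [-1, 1], so split the integral there.
∫[-1,0] (2*u**2 + 10*u) du = -13/3; the area of that piece is 13/3.
∫[0,1] (2*u**2 + 10*u) du = 17/3.
Total area = 13/3 + 17/3 = 10.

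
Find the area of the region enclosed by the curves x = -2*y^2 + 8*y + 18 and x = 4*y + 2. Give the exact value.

72

Both boundary curves give x as a function of y, so integrate with respect to y. Setting them equal: -2*y^2 + 4*y + 16 = 0, i.e. -2*(y - 4)*(y + 2) = 0, so they meet at y = -2, 4.
For y in [-2, 4], x = -2*y^2 + 8*y + 18 is on the right; area = ∫[-2,4] (-2*y^2 + 4*y + 16) dy = 72.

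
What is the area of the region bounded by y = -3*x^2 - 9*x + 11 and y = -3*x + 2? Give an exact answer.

32

Set the curves equal: -3*x^2 - 9*x + 11 = -3*x + 2, so -3*x^2 - 6*x + 9 = 0, which factors as -3*(x - 1)*(x + 3) = 0. The curves meet at x = -3, 1.
On [-3, 1], y = -3*x^2 - 9*x + 11 is on top; that piece has area ∫[-3,1] (-3*x^2 - 6*x + 9) dx = 32.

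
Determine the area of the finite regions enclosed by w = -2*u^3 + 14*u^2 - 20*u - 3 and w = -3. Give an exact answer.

Set the curves equal: -2*u^3 + 14*u^2 - 20*u - 3 = -3, so -2*u^3 + 14*u^2 - 20*u = 0, which factors as -2*u*(u - 5)*(u - 2) = 0. The curves meet at u = 0, 2, 5.
On [0, 2], w = -3 is on top; that piece has area ∫[0,2] (-(-2*u^3 + 14*u^2 - 20*u)) du = 32/3.
On [2, 5], w = -2*u^3 + 14*u^2 - 20*u - 3 is on top; that piece has area ∫[2,5] (-2*u^3 + 14*u^2 - 20*u) du = 63/2.
Total enclosed area = 32/3 + 63/2 = 253/6.

253/6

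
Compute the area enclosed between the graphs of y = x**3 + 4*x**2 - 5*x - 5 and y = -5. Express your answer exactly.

Set the curves equal: x**3 + 4*x**2 - 5*x - 5 = -5, so x**3 + 4*x**2 - 5*x = 0, which factors as x*(x - 1)*(x + 5) = 0. The curves meet at x = -5, 0, 1.
On [-5, 0], y = x**3 + 4*x**2 - 5*x - 5 is on top; that piece has area ∫[-5,0] (x**3 + 4*x**2 - 5*x) dx = 875/12.
On [0, 1], y = -5 is on top; that piece has area ∫[0,1] (-(x**3 + 4*x**2 - 5*x)) dx = 11/12.
Total enclosed area = 875/12 + 11/12 = 443/6.

443/6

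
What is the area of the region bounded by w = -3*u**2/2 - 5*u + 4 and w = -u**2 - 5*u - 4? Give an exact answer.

128/3

Set the curves equal: -3*u**2/2 - 5*u + 4 = -u**2 - 5*u - 4, so -u**2/2 + 8 = 0, which factors as -(u - 4)*(u + 4)/2 = 0. The curves meet at u = -4, 4.
On [-4, 4], w = -3*u**2/2 - 5*u + 4 is on top; that piece has area ∫[-4,4] (-u**2/2 + 8) du = 128/3.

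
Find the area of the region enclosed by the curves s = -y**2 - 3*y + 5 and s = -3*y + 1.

Both boundary curves give s as a function of y, so integrate with respect to y. Setting them equal: -y**2 + 4 = 0, i.e. -(y - 2)*(y + 2) = 0, so they meet at y = -2, 2.
For y in [-2, 2], s = -y**2 - 3*y + 5 is on the right; area = ∫[-2,2] (-y**2 + 4) dy = 32/3.

32/3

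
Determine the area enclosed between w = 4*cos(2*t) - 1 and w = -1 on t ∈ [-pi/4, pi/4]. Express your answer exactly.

On [-pi/4, pi/4], (4*cos(2*t) - 1) - (-1) = 4*cos(2*t) is ≥ 0 throughout, so the area is a single integral of |4*cos(2*t)|.
∫[-pi/4,pi/4] (4*cos(2*t)) dt = 4.

4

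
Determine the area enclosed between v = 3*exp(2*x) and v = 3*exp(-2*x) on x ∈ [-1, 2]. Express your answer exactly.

The difference (3*exp(2*x)) - (3*exp(-2*x)) = 3*exp(2*x) - 3*exp(-2*x) changes sign at x = 0 inside [-1, 2], so split the integral there.
∫[-1,0] (3*exp(2*x) - 3*exp(-2*x)) dx = -3*exp(2)/2 - 3*exp(-2)/2 + 3; the area of that piece is -3 + 3*exp(-2)/2 + 3*exp(2)/2.
∫[0,2] (3*exp(2*x) - 3*exp(-2*x)) dx = -3 + 3*exp(-4)/2 + 3*exp(4)/2.
Total area = (-3 + 3*exp(-2)/2 + 3*exp(2)/2) + (-3 + 3*exp(-4)/2 + 3*exp(4)/2) = -6 + 3*exp(-4)/2 + 3*exp(-2)/2 + 3*exp(2)/2 + 3*exp(4)/2.

-6 + 3*exp(-4)/2 + 3*exp(-2)/2 + 3*exp(2)/2 + 3*exp(4)/2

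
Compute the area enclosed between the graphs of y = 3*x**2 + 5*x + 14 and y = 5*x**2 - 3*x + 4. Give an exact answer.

Set the curves equal: 3*x**2 + 5*x + 14 = 5*x**2 - 3*x + 4, so -2*x**2 + 8*x + 10 = 0, which factors as -2*(x - 5)*(x + 1) = 0. The curves meet at x = -1, 5.
On [-1, 5], y = 3*x**2 + 5*x + 14 is on top; that piece has area ∫[-1,5] (-2*x**2 + 8*x + 10) dx = 72.

72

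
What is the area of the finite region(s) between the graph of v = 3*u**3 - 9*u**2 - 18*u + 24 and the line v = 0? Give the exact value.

The curve meets the u-axis where 3*u**3 - 9*u**2 - 18*u + 24 = 0, i.e. 3*(u - 4)*(u - 1)*(u + 2) = 0, at u = -2, 1, 4.
On [-2, 1] the curve lies above the axis; ∫[-2,1] (3*u**3 - 9*u**2 - 18*u + 24) du = 243/4, giving area 243/4.
On [1, 4] the curve lies below the axis; ∫[1,4] (3*u**3 - 9*u**2 - 18*u + 24) du = -243/4, giving area 243/4.
Total area = 243/4 + 243/4 = 243/2.

243/2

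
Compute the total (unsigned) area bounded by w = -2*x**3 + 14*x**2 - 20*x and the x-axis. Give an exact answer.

253/6

The curve meets the x-axis where -2*x**3 + 14*x**2 - 20*x = 0, i.e. -2*x*(x - 5)*(x - 2) = 0, at x = 0, 2, 5.
On [0, 2] the curve lies below the axis; ∫[0,2] (-2*x**3 + 14*x**2 - 20*x) dx = -32/3, giving area 32/3.
On [2, 5] the curve lies above the axis; ∫[2,5] (-2*x**3 + 14*x**2 - 20*x) dx = 63/2, giving area 63/2.
Total area = 32/3 + 63/2 = 253/6.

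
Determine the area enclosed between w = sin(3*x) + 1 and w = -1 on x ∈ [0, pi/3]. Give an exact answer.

2/3 + 2*pi/3

On [0, pi/3], (sin(3*x) + 1) - (-1) = sin(3*x) + 2 is ≥ 0 throughout, so the area is a single integral of |sin(3*x) + 2|.
∫[0,pi/3] (sin(3*x) + 2) dx = 2/3 + 2*pi/3.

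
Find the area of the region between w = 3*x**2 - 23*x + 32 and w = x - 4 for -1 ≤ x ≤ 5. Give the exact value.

The difference (3*x**2 - 23*x + 32) - (x - 4) = 3*x**2 - 24*x + 36 changes sign at x = 2 inside [-1, 5], so split the integral there.
∫[-1,2] (3*x**2 - 24*x + 36) dx = 81.
∫[2,5] (3*x**2 - 24*x + 36) dx = -27; the area of that piece is 27.
Total area = 81 + 27 = 108.

108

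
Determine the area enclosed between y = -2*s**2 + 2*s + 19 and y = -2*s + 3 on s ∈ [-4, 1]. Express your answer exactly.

196/3

The difference (-2*s**2 + 2*s + 19) - (-2*s + 3) = -2*s**2 + 4*s + 16 changes sign at s = -2 inside [-4, 1], so split the integral there.
∫[-4,-2] (-2*s**2 + 4*s + 16) ds = -88/3; the area of that piece is 88/3.
∫[-2,1] (-2*s**2 + 4*s + 16) ds = 36.
Total area = 88/3 + 36 = 196/3.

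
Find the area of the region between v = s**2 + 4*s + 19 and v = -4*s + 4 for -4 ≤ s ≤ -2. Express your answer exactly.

The difference (s**2 + 4*s + 19) - (-4*s + 4) = s**2 + 8*s + 15 changes sign at s = -3 inside [-4, -2], so split the integral there.
∫[-4,-3] (s**2 + 8*s + 15) ds = -2/3; the area of that piece is 2/3.
∫[-3,-2] (s**2 + 8*s + 15) ds = 4/3.
Total area = 2/3 + 4/3 = 2.

2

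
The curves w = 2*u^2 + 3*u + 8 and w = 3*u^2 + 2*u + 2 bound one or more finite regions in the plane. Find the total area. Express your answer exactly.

Set the curves equal: 2*u^2 + 3*u + 8 = 3*u^2 + 2*u + 2, so -u^2 + u + 6 = 0, which factors as -(u - 3)*(u + 2) = 0. The curves meet at u = -2, 3.
On [-2, 3], w = 2*u^2 + 3*u + 8 is on top; that piece has area ∫[-2,3] (-u^2 + u + 6) du = 125/6.

125/6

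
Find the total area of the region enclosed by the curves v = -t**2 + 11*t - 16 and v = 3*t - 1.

4/3

Set the curves equal: -t**2 + 11*t - 16 = 3*t - 1, so -t**2 + 8*t - 15 = 0, which factors as -(t - 5)*(t - 3) = 0. The curves meet at t = 3, 5.
On [3, 5], v = -t**2 + 11*t - 16 is on top; that piece has area ∫[3,5] (-t**2 + 8*t - 15) dt = 4/3.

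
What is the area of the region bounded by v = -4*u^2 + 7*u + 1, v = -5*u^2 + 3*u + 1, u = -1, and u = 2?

37/3

The difference (-4*u^2 + 7*u + 1) - (-5*u^2 + 3*u + 1) = u^2 + 4*u changes sign at u = 0 inside [-1, 2], so split the integral there.
∫[-1,0] (u^2 + 4*u) du = -5/3; the area of that piece is 5/3.
∫[0,2] (u^2 + 4*u) du = 32/3.
Total area = 5/3 + 32/3 = 37/3.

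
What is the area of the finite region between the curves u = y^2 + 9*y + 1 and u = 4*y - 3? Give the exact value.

Both boundary curves give u as a function of y, so integrate with respect to y. Setting them equal: y^2 + 5*y + 4 = 0, i.e. (y + 1)*(y + 4) = 0, so they meet at y = -4, -1.
For y in [-4, -1], u = y^2 + 9*y + 1 is on the left; area = ∫[-4,-1] (-(y^2 + 5*y + 4)) dy = 9/2.

9/2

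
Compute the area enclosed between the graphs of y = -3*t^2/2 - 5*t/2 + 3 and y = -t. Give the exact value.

27/4

Set the curves equal: -3*t^2/2 - 5*t/2 + 3 = -t, so -3*t^2/2 - 3*t/2 + 3 = 0, which factors as -3*(t - 1)*(t + 2)/2 = 0. The curves meet at t = -2, 1.
On [-2, 1], y = -3*t^2/2 - 5*t/2 + 3 is on top; that piece has area ∫[-2,1] (-3*t^2/2 - 3*t/2 + 3) dt = 27/4.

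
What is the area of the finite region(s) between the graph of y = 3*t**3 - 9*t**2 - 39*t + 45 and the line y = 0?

384

The curve meets the t-axis where 3*t**3 - 9*t**2 - 39*t + 45 = 0, i.e. 3*(t - 5)*(t - 1)*(t + 3) = 0, at t = -3, 1, 5.
On [-3, 1] the curve lies above the axis; ∫[-3,1] (3*t**3 - 9*t**2 - 39*t + 45) dt = 192, giving area 192.
On [1, 5] the curve lies below the axis; ∫[1,5] (3*t**3 - 9*t**2 - 39*t + 45) dt = -192, giving area 192.
Total area = 192 + 192 = 384.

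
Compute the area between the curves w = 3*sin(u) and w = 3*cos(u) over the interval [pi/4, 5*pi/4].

On [pi/4, 5*pi/4], (3*sin(u)) - (3*cos(u)) = 3*sin(u) - 3*cos(u) is ≥ 0 throughout, so the area is a single integral of |3*sin(u) - 3*cos(u)|.
∫[pi/4,5*pi/4] (3*sin(u) - 3*cos(u)) du = 6*sqrt(2).

6*sqrt(2)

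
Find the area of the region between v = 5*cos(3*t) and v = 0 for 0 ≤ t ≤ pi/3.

The difference (5*cos(3*t)) - (0) = 5*cos(3*t) changes sign at t = pi/6 inside [0, pi/3], so split the integral there.
∫[0,pi/6] (5*cos(3*t)) dt = 5/3.
∫[pi/6,pi/3] (5*cos(3*t)) dt = -5/3; the area of that piece is 5/3.
Total area = 5/3 + 5/3 = 10/3.

10/3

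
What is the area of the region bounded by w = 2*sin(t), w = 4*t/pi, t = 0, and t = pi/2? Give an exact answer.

On [0, pi/2], (2*sin(t)) - (4*t/pi) = -4*t/pi + 2*sin(t) is ≥ 0 throughout, so the area is a single integral of |-4*t/pi + 2*sin(t)|.
∫[0,pi/2] (-4*t/pi + 2*sin(t)) dt = 2 - pi/2.

2 - pi/2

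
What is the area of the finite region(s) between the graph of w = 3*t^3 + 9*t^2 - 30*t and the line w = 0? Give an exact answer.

1221/4

The curve meets the t-axis where 3*t^3 + 9*t^2 - 30*t = 0, i.e. 3*t*(t - 2)*(t + 5) = 0, at t = -5, 0, 2.
On [-5, 0] the curve lies above the axis; ∫[-5,0] (3*t^3 + 9*t^2 - 30*t) dt = 1125/4, giving area 1125/4.
On [0, 2] the curve lies below the axis; ∫[0,2] (3*t^3 + 9*t^2 - 30*t) dt = -24, giving area 24.
Total area = 1125/4 + 24 = 1221/4.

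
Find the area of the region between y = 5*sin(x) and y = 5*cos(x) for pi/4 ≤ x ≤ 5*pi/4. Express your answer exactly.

10*sqrt(2)

On [pi/4, 5*pi/4], (5*sin(x)) - (5*cos(x)) = 5*sin(x) - 5*cos(x) is ≥ 0 throughout, so the area is a single integral of |5*sin(x) - 5*cos(x)|.
∫[pi/4,5*pi/4] (5*sin(x) - 5*cos(x)) dx = 10*sqrt(2).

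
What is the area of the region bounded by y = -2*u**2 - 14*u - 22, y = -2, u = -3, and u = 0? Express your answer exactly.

The difference (-2*u**2 - 14*u - 22) - (-2) = -2*u**2 - 14*u - 20 changes sign at u = -2 inside [-3, 0], so split the integral there.
∫[-3,-2] (-2*u**2 - 14*u - 20) du = 7/3.
∫[-2,0] (-2*u**2 - 14*u - 20) du = -52/3; the area of that piece is 52/3.
Total area = 7/3 + 52/3 = 59/3.

59/3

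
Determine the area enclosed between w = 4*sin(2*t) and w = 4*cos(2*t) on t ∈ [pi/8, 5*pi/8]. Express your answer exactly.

On [pi/8, 5*pi/8], (4*sin(2*t)) - (4*cos(2*t)) = 4*sin(2*t) - 4*cos(2*t) is ≥ 0 throughout, so the area is a single integral of |4*sin(2*t) - 4*cos(2*t)|.
∫[pi/8,5*pi/8] (4*sin(2*t) - 4*cos(2*t)) dt = 4*sqrt(2).

4*sqrt(2)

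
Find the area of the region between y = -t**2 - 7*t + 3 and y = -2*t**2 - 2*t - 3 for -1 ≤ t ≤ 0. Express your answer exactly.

On [-1, 0], (-t**2 - 7*t + 3) - (-2*t**2 - 2*t - 3) = t**2 - 5*t + 6 is ≥ 0 throughout, so the area is a single integral of |t**2 - 5*t + 6|.
∫[-1,0] (t**2 - 5*t + 6) dt = 53/6.

53/6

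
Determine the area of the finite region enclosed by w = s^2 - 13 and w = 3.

256/3

Set the curves equal: s^2 - 13 = 3, so s^2 - 16 = 0, which factors as (s - 4)*(s + 4) = 0. The curves meet at s = -4, 4.
On [-4, 4], w = 3 is on top; that piece has area ∫[-4,4] (-(s^2 - 16)) ds = 256/3.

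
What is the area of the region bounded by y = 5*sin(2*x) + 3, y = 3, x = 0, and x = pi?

10

The difference (5*sin(2*x) + 3) - (3) = 5*sin(2*x) changes sign at x = pi/2 inside [0, pi], so split the integral there.
∫[0,pi/2] (5*sin(2*x)) dx = 5.
∫[pi/2,pi] (5*sin(2*x)) dx = -5; the area of that piece is 5.
Total area = 5 + 5 = 10.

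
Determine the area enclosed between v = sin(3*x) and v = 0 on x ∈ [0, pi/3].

On [0, pi/3], (sin(3*x)) - (0) = sin(3*x) is ≥ 0 throughout, so the area is a single integral of |sin(3*x)|.
∫[0,pi/3] (sin(3*x)) dx = 2/3.

2/3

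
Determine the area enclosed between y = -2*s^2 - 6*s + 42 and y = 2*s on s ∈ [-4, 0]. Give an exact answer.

568/3

On [-4, 0], (-2*s^2 - 6*s + 42) - (2*s) = -2*s^2 - 8*s + 42 is ≥ 0 throughout, so the area is a single integral of |-2*s^2 - 8*s + 42|.
∫[-4,0] (-2*s^2 - 8*s + 42) ds = 568/3.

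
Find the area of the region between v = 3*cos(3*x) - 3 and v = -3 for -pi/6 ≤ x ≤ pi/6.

On [-pi/6, pi/6], (3*cos(3*x) - 3) - (-3) = 3*cos(3*x) is ≥ 0 throughout, so the area is a single integral of |3*cos(3*x)|.
∫[-pi/6,pi/6] (3*cos(3*x)) dx = 2.

2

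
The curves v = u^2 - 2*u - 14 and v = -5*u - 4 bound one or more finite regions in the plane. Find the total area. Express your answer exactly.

Set the curves equal: u^2 - 2*u - 14 = -5*u - 4, so u^2 + 3*u - 10 = 0, which factors as (u - 2)*(u + 5) = 0. The curves meet at u = -5, 2.
On [-5, 2], v = -5*u - 4 is on top; that piece has area ∫[-5,2] (-(u^2 + 3*u - 10)) du = 343/6.

343/6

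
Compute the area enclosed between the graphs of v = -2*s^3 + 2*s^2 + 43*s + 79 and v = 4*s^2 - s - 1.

3901/6

Set the curves equal: -2*s^3 + 2*s^2 + 43*s + 79 = 4*s^2 - s - 1, so -2*s^3 - 2*s^2 + 44*s + 80 = 0, which factors as -2*(s - 5)*(s + 2)*(s + 4) = 0. The curves meet at s = -4, -2, 5.
On [-4, -2], v = 4*s^2 - s - 1 is on top; that piece has area ∫[-4,-2] (-(-2*s^3 - 2*s^2 + 44*s + 80)) ds = 64/3.
On [-2, 5], v = -2*s^3 + 2*s^2 + 43*s + 79 is on top; that piece has area ∫[-2,5] (-2*s^3 - 2*s^2 + 44*s + 80) ds = 3773/6.
Total enclosed area = 64/3 + 3773/6 = 3901/6.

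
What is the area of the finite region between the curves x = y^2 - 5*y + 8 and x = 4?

Both boundary curves give x as a function of y, so integrate with respect to y. Setting them equal: y^2 - 5*y + 4 = 0, i.e. (y - 4)*(y - 1) = 0, so they meet at y = 1, 4.
For y in [1, 4], x = y^2 - 5*y + 8 is on the left; area = ∫[1,4] (-(y^2 - 5*y + 4)) dy = 9/2.

9/2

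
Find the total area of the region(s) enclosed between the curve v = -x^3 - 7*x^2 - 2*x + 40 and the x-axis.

1741/12

The curve meets the x-axis where -x^3 - 7*x^2 - 2*x + 40 = 0, i.e. -(x - 2)*(x + 4)*(x + 5) = 0, at x = -5, -4, 2.
On [-5, -4] the curve lies below the axis; ∫[-5,-4] (-x^3 - 7*x^2 - 2*x + 40) dx = -13/12, giving area 13/12.
On [-4, 2] the curve lies above the axis; ∫[-4,2] (-x^3 - 7*x^2 - 2*x + 40) dx = 144, giving area 144.
Total area = 13/12 + 144 = 1741/12.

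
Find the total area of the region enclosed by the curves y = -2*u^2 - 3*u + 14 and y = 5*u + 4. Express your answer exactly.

Set the curves equal: -2*u^2 - 3*u + 14 = 5*u + 4, so -2*u^2 - 8*u + 10 = 0, which factors as -2*(u - 1)*(u + 5) = 0. The curves meet at u = -5, 1.
On [-5, 1], y = -2*u^2 - 3*u + 14 is on top; that piece has area ∫[-5,1] (-2*u^2 - 8*u + 10) du = 72.

72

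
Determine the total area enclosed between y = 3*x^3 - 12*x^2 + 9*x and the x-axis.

37/4

The curve meets the x-axis where 3*x^3 - 12*x^2 + 9*x = 0, i.e. 3*x*(x - 3)*(x - 1) = 0, at x = 0, 1, 3.
On [0, 1] the curve lies above the axis; ∫[0,1] (3*x^3 - 12*x^2 + 9*x) dx = 5/4, giving area 5/4.
On [1, 3] the curve lies below the axis; ∫[1,3] (3*x^3 - 12*x^2 + 9*x) dx = -8, giving area 8.
Total area = 5/4 + 8 = 37/4.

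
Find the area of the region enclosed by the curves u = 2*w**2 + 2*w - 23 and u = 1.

Both boundary curves give u as a function of w, so integrate with respect to w. Setting them equal: 2*w**2 + 2*w - 24 = 0, i.e. 2*(w - 3)*(w + 4) = 0, so they meet at w = -4, 3.
For w in [-4, 3], u = 2*w**2 + 2*w - 23 is on the left; area = ∫[-4,3] (-(2*w**2 + 2*w - 24)) dw = 343/3.

343/3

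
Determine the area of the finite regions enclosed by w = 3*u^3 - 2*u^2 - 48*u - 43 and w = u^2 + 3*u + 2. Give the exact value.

568

Set the curves equal: 3*u^3 - 2*u^2 - 48*u - 43 = u^2 + 3*u + 2, so 3*u^3 - 3*u^2 - 51*u - 45 = 0, which factors as 3*(u - 5)*(u + 1)*(u + 3) = 0. The curves meet at u = -3, -1, 5.
On [-3, -1], w = 3*u^3 - 2*u^2 - 48*u - 43 is on top; that piece has area ∫[-3,-1] (3*u^3 - 3*u^2 - 51*u - 45) du = 28.
On [-1, 5], w = u^2 + 3*u + 2 is on top; that piece has area ∫[-1,5] (-(3*u^3 - 3*u^2 - 51*u - 45)) du = 540.
Total enclosed area = 28 + 540 = 568.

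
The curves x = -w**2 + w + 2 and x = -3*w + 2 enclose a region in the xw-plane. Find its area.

32/3

Both boundary curves give x as a function of w, so integrate with respect to w. Setting them equal: -w**2 + 4*w = 0, i.e. -w*(w - 4) = 0, so they meet at w = 0, 4.
For w in [0, 4], x = -w**2 + w + 2 is on the right; area = ∫[0,4] (-w**2 + 4*w) dw = 32/3.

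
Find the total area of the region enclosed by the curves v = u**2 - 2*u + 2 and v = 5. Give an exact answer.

32/3

Set the curves equal: u**2 - 2*u + 2 = 5, so u**2 - 2*u - 3 = 0, which factors as (u - 3)*(u + 1) = 0. The curves meet at u = -1, 3.
On [-1, 3], v = 5 is on top; that piece has area ∫[-1,3] (-(u**2 - 2*u - 3)) du = 32/3.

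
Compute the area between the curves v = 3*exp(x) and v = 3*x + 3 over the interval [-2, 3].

On [-2, 3], (3*exp(x)) - (3*x + 3) = -3*x + 3*exp(x) - 3 is ≥ 0 throughout, so the area is a single integral of |-3*x + 3*exp(x) - 3|.
∫[-2,3] (-3*x + 3*exp(x) - 3) dx = -45/2 - 3*exp(-2) + 3*exp(3).

-45/2 - 3*exp(-2) + 3*exp(3)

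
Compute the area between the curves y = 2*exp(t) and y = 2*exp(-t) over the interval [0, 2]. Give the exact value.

-4 + 2*exp(-2) + 2*exp(2)

On [0, 2], (2*exp(t)) - (2*exp(-t)) = 2*exp(t) - 2*exp(-t) is ≥ 0 throughout, so the area is a single integral of |2*exp(t) - 2*exp(-t)|.
∫[0,2] (2*exp(t) - 2*exp(-t)) dt = -4 + 2*exp(-2) + 2*exp(2).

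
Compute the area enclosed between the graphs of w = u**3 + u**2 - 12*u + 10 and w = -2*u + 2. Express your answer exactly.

443/6

Set the curves equal: u**3 + u**2 - 12*u + 10 = -2*u + 2, so u**3 + u**2 - 10*u + 8 = 0, which factors as (u - 2)*(u - 1)*(u + 4) = 0. The curves meet at u = -4, 1, 2.
On [-4, 1], w = u**3 + u**2 - 12*u + 10 is on top; that piece has area ∫[-4,1] (u**3 + u**2 - 10*u + 8) du = 875/12.
On [1, 2], w = -2*u + 2 is on top; that piece has area ∫[1,2] (-(u**3 + u**2 - 10*u + 8)) du = 11/12.
Total enclosed area = 875/12 + 11/12 = 443/6.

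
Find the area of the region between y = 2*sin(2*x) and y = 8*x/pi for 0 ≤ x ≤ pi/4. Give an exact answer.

On [0, pi/4], (2*sin(2*x)) - (8*x/pi) = -8*x/pi + 2*sin(2*x) is ≥ 0 throughout, so the area is a single integral of |-8*x/pi + 2*sin(2*x)|.
∫[0,pi/4] (-8*x/pi + 2*sin(2*x)) dx = 1 - pi/4.

1 - pi/4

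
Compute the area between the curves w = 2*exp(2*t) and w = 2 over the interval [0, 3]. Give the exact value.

-7 + exp(6)

On [0, 3], (2*exp(2*t)) - (2) = 2*exp(2*t) - 2 is ≥ 0 throughout, so the area is a single integral of |2*exp(2*t) - 2|.
∫[0,3] (2*exp(2*t) - 2) dt = -7 + exp(6).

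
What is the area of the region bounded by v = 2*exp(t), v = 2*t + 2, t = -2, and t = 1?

On [-2, 1], (2*exp(t)) - (2*t + 2) = -2*t + 2*exp(t) - 2 is ≥ 0 throughout, so the area is a single integral of |-2*t + 2*exp(t) - 2|.
∫[-2,1] (-2*t + 2*exp(t) - 2) dt = -3 - 2*exp(-2) + 2*exp(1).

-3 - 2*exp(-2) + 2*exp(1)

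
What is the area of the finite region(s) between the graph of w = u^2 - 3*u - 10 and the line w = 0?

The curve meets the u-axis where u^2 - 3*u - 10 = 0, i.e. (u - 5)*(u + 2) = 0, at u = -2, 5.
On [-2, 5] the curve lies below the axis; ∫[-2,5] (u^2 - 3*u - 10) du = -343/6, giving area 343/6.

343/6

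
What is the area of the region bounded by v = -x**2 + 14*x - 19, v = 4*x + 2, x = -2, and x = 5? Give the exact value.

The difference (-x**2 + 14*x - 19) - (4*x + 2) = -x**2 + 10*x - 21 changes sign at x = 3 inside [-2, 5], so split the integral there.
∫[-2,3] (-x**2 + 10*x - 21) dx = -275/3; the area of that piece is 275/3.
∫[3,5] (-x**2 + 10*x - 21) dx = 16/3.
Total area = 275/3 + 16/3 = 97.

97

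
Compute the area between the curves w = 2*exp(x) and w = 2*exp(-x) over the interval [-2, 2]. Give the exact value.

The difference (2*exp(x)) - (2*exp(-x)) = 2*exp(x) - 2*exp(-x) changes sign at x = 0 inside [-2, 2], so split the integral there.
∫[-2,0] (2*exp(x) - 2*exp(-x)) dx = -2*exp(2) - 2*exp(-2) + 4; the area of that piece is -4 + 2*exp(-2) + 2*exp(2).
∫[0,2] (2*exp(x) - 2*exp(-x)) dx = -4 + 2*exp(-2) + 2*exp(2).
Total area = (-4 + 2*exp(-2) + 2*exp(2)) + (-4 + 2*exp(-2) + 2*exp(2)) = -8 + 4*exp(-2) + 4*exp(2).

-8 + 4*exp(-2) + 4*exp(2)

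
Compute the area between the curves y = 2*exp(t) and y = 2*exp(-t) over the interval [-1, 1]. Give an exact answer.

The difference (2*exp(t)) - (2*exp(-t)) = 2*exp(t) - 2*exp(-t) changes sign at t = 0 inside [-1, 1], so split the integral there.
∫[-1,0] (2*exp(t) - 2*exp(-t)) dt = -2*exp(1) - 2*exp(-1) + 4; the area of that piece is -4 + 2*exp(-1) + 2*exp(1).
∫[0,1] (2*exp(t) - 2*exp(-t)) dt = -4 + 2*exp(-1) + 2*exp(1).
Total area = (-4 + 2*exp(-1) + 2*exp(1)) + (-4 + 2*exp(-1) + 2*exp(1)) = -8 + 4*exp(-1) + 4*exp(1).

-8 + 4*exp(-1) + 4*exp(1)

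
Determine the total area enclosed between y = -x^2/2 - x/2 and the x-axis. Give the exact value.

1/12

The curve meets the x-axis where -x^2/2 - x/2 = 0, i.e. -x*(x + 1)/2 = 0, at x = -1, 0.
On [-1, 0] the curve lies above the axis; ∫[-1,0] (-x^2/2 - x/2) dx = 1/12, giving area 1/12.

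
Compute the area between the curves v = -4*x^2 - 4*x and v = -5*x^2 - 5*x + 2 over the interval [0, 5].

93/2

The difference (-4*x^2 - 4*x) - (-5*x^2 - 5*x + 2) = x^2 + x - 2 changes sign at x = 1 inside [0, 5], so split the integral there.
∫[0,1] (x^2 + x - 2) dx = -7/6; the area of that piece is 7/6.
∫[1,5] (x^2 + x - 2) dx = 136/3.
Total area = 7/6 + 136/3 = 93/2.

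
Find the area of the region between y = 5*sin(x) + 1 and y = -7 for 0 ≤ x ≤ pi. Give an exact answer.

On [0, pi], (5*sin(x) + 1) - (-7) = 5*sin(x) + 8 is ≥ 0 throughout, so the area is a single integral of |5*sin(x) + 8|.
∫[0,pi] (5*sin(x) + 8) dx = 10 + 8*pi.

10 + 8*pi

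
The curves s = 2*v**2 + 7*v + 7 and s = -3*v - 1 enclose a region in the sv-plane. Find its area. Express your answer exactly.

9

Both boundary curves give s as a function of v, so integrate with respect to v. Setting them equal: 2*v**2 + 10*v + 8 = 0, i.e. 2*(v + 1)*(v + 4) = 0, so they meet at v = -4, -1.
For v in [-4, -1], s = 2*v**2 + 7*v + 7 is on the left; area = ∫[-4,-1] (-(2*v**2 + 10*v + 8)) dv = 9.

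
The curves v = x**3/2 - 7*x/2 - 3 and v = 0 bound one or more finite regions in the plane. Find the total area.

Set the curves equal: x**3/2 - 7*x/2 - 3 = 0, so x**3/2 - 7*x/2 - 3 = 0, which factors as (x - 3)*(x + 1)*(x + 2)/2 = 0. The curves meet at x = -2, -1, 3.
On [-2, -1], v = x**3/2 - 7*x/2 - 3 is on top; that piece has area ∫[-2,-1] (x**3/2 - 7*x/2 - 3) dx = 3/8.
On [-1, 3], v = 0 is on top; that piece has area ∫[-1,3] (-(x**3/2 - 7*x/2 - 3)) dx = 16.
Total enclosed area = 3/8 + 16 = 131/8.

131/8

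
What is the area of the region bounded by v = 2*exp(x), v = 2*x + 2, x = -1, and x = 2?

On [-1, 2], (2*exp(x)) - (2*x + 2) = -2*x + 2*exp(x) - 2 is ≥ 0 throughout, so the area is a single integral of |-2*x + 2*exp(x) - 2|.
∫[-1,2] (-2*x + 2*exp(x) - 2) dx = -9 - 2*exp(-1) + 2*exp(2).

-9 - 2*exp(-1) + 2*exp(2)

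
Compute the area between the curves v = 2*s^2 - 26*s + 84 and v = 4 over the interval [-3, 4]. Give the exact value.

1589/3

On [-3, 4], (2*s^2 - 26*s + 84) - (4) = 2*s^2 - 26*s + 80 is ≥ 0 throughout, so the area is a single integral of |2*s^2 - 26*s + 80|.
∫[-3,4] (2*s^2 - 26*s + 80) ds = 1589/3.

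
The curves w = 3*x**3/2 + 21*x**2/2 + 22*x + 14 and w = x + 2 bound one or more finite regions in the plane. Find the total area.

37/8

Set the curves equal: 3*x**3/2 + 21*x**2/2 + 22*x + 14 = x + 2, so 3*x**3/2 + 21*x**2/2 + 21*x + 12 = 0, which factors as 3*(x + 1)*(x + 2)*(x + 4)/2 = 0. The curves meet at x = -4, -2, -1.
On [-4, -2], w = 3*x**3/2 + 21*x**2/2 + 22*x + 14 is on top; that piece has area ∫[-4,-2] (3*x**3/2 + 21*x**2/2 + 21*x + 12) dx = 4.
On [-2, -1], w = x + 2 is on top; that piece has area ∫[-2,-1] (-(3*x**3/2 + 21*x**2/2 + 21*x + 12)) dx = 5/8.
Total enclosed area = 4 + 5/8 = 37/8.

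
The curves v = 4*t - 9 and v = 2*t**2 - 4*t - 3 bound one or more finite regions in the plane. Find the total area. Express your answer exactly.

Set the curves equal: 4*t - 9 = 2*t**2 - 4*t - 3, so -2*t**2 + 8*t - 6 = 0, which factors as -2*(t - 3)*(t - 1) = 0. The curves meet at t = 1, 3.
On [1, 3], v = 4*t - 9 is on top; that piece has area ∫[1,3] (-2*t**2 + 8*t - 6) dt = 8/3.

8/3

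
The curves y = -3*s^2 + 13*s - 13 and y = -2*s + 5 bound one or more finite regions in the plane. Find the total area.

Set the curves equal: -3*s^2 + 13*s - 13 = -2*s + 5, so -3*s^2 + 15*s - 18 = 0, which factors as -3*(s - 3)*(s - 2) = 0. The curves meet at s = 2, 3.
On [2, 3], y = -3*s^2 + 13*s - 13 is on top; that piece has area ∫[2,3] (-3*s^2 + 15*s - 18) ds = 1/2.

1/2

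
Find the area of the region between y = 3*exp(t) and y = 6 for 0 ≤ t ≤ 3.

-27 + 12*log(2) + 3*exp(3)

The difference (3*exp(t)) - (6) = 3*exp(t) - 6 changes sign at t = log(2) inside [0, 3], so split the integral there.
∫[0,log(2)] (3*exp(t) - 6) dt = 3 - log(64); the area of that piece is -3 + log(64).
∫[log(2),3] (3*exp(t) - 6) dt = -24 + 6*log(2) + 3*exp(3).
Total area = (-3 + log(64)) + (-24 + 6*log(2) + 3*exp(3)) = -27 + 12*log(2) + 3*exp(3).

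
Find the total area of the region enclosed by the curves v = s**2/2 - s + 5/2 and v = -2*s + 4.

16/3

Set the curves equal: s**2/2 - s + 5/2 = -2*s + 4, so s**2/2 + s - 3/2 = 0, which factors as (s - 1)*(s + 3)/2 = 0. The curves meet at s = -3, 1.
On [-3, 1], v = -2*s + 4 is on top; that piece has area ∫[-3,1] (-(s**2/2 + s - 3/2)) ds = 16/3.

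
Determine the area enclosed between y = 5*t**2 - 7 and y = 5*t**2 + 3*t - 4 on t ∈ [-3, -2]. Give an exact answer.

9/2

On [-3, -2], (5*t**2 - 7) - (5*t**2 + 3*t - 4) = -3*t - 3 is ≥ 0 throughout, so the area is a single integral of |-3*t - 3|.
∫[-3,-2] (-3*t - 3) dt = 9/2.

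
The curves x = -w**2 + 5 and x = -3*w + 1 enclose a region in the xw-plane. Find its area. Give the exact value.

125/6

Both boundary curves give x as a function of w, so integrate with respect to w. Setting them equal: -w**2 + 3*w + 4 = 0, i.e. -(w - 4)*(w + 1) = 0, so they meet at w = -1, 4.
For w in [-1, 4], x = -w**2 + 5 is on the right; area = ∫[-1,4] (-w**2 + 3*w + 4) dw = 125/6.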